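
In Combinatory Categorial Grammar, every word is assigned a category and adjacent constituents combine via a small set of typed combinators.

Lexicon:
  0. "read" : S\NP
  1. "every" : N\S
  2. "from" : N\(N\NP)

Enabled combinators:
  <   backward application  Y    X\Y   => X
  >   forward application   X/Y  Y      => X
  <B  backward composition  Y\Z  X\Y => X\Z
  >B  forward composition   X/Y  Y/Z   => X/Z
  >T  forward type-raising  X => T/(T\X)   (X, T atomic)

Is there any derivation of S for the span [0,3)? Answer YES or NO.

NO

S\NP N\S N\(N\NP)
CKY chart[0,3] = {N, N/(N\N), NP/(NP\N), PP/(PP\N), S/(S\N)}; S ∉ chart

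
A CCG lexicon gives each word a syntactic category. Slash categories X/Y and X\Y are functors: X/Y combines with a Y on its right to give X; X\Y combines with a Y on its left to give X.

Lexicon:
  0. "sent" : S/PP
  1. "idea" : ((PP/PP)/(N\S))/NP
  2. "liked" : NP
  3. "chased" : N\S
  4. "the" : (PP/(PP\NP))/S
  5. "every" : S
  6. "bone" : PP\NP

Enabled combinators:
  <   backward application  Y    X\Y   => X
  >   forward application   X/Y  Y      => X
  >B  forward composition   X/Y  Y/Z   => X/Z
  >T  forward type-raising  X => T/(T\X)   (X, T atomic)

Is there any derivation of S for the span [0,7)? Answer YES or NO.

YES

[0,7] S   >
  [0,4] S/PP   >B
    [0,1] "sent" : S/PP
    [1,4] PP/PP   >
      [1,3] (PP/PP)/(N\S)   >
        [1,2] "idea" : ((PP/PP)/(N\S))/NP
        [2,3] "liked" : NP
      [3,4] "chased" : N\S
  [4,7] PP   >
    [4,6] PP/(PP\NP)   >
      [4,5] "the" : (PP/(PP\NP))/S
      [5,6] "every" : S
    [6,7] "bone" : PP\NP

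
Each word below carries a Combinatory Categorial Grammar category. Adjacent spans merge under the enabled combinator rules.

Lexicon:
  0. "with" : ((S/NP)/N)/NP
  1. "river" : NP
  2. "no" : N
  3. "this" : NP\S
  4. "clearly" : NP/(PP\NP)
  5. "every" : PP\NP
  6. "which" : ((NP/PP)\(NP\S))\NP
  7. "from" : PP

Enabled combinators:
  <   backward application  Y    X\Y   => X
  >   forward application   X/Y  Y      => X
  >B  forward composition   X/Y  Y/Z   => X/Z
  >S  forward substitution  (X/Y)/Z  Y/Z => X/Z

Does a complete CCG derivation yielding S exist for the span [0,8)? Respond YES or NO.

[0,8] S   >
  [0,3] S/NP   >
    [0,2] (S/NP)/N   >
      [0,1] "with" : ((S/NP)/N)/NP
      [1,2] "river" : NP
    [2,3] "no" : N
  [3,8] NP   >
    [3,7] NP/PP   <
      [3,4] "this" : NP\S
      [4,7] (NP/PP)\(NP\S)   <
        [4,6] NP   >
          [4,5] "clearly" : NP/(PP\NP)
          [5,6] "every" : PP\NP
        [6,7] "which" : ((NP/PP)\(NP\S))\NP
    [7,8] "from" : PP

YES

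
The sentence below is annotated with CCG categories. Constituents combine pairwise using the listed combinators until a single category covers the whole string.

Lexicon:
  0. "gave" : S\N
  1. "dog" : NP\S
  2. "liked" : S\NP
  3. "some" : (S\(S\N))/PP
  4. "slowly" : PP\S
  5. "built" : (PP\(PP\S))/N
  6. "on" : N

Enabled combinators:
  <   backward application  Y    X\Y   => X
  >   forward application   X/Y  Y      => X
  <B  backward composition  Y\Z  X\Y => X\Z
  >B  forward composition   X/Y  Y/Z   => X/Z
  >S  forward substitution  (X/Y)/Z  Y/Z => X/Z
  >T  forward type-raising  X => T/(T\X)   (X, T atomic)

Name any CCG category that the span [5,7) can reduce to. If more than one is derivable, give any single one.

[0,7] S   <
  [0,3] S\N   <B
    [0,1] "gave" : S\N
    [1,3] S\S   <B
      [1,2] "dog" : NP\S
      [2,3] "liked" : S\NP
  [3,7] S\(S\N)   >
    [3,4] "some" : (S\(S\N))/PP
    [4,7] PP   <
      [4,5] "slowly" : PP\S
      [5,7] PP\(PP\S)   >
        [5,6] "built" : (PP\(PP\S))/N
        [6,7] "on" : N

PP\(PP\S)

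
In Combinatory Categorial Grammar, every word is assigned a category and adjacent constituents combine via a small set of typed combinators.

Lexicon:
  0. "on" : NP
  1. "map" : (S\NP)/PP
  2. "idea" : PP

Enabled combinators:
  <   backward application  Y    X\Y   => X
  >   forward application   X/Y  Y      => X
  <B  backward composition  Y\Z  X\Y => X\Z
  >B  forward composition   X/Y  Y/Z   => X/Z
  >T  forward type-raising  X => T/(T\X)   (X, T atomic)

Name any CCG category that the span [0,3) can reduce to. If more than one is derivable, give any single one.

S

[0,3] S   >
  [0,1] S/(S\NP)   >T
    [0,1] "on" : NP
  [1,3] S\NP   >
    [1,2] "map" : (S\NP)/PP
    [2,3] "idea" : PP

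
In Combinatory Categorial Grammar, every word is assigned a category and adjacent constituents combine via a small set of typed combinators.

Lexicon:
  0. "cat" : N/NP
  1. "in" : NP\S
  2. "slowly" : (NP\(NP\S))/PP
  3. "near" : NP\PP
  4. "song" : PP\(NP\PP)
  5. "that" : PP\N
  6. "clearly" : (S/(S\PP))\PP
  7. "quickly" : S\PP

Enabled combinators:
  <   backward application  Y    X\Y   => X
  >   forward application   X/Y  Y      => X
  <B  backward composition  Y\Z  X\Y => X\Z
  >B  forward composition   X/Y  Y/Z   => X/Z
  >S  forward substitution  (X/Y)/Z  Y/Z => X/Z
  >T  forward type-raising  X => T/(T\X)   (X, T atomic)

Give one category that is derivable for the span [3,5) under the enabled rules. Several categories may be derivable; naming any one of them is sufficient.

PP

[0,8] S   >
  [0,7] S/(S\PP)   <
    [0,6] PP   <
      [0,5] N   >
        [0,1] "cat" : N/NP
        [1,5] NP   <
          [1,2] "in" : NP\S
          [2,5] NP\(NP\S)   >
            [2,3] "slowly" : (NP\(NP\S))/PP
            [3,5] PP   <
              [3,4] "near" : NP\PP
              [4,5] "song" : PP\(NP\PP)
      [5,6] "that" : PP\N
    [6,7] "clearly" : (S/(S\PP))\PP
  [7,8] "quickly" : S\PP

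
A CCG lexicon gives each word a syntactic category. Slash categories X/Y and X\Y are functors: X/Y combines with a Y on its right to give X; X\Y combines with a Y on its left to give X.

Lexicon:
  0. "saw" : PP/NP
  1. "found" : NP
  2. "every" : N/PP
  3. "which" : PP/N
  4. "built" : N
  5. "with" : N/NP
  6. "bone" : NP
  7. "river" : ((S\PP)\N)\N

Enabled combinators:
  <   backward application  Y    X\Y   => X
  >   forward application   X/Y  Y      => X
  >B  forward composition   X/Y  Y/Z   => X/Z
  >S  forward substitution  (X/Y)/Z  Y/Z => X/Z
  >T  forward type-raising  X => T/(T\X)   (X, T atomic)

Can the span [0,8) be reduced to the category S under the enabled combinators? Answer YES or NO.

YES

[0,8] S   <
  [0,2] PP   >
    [0,1] "saw" : PP/NP
    [1,2] "found" : NP
  [2,8] S\PP   <
    [2,5] N   >
      [2,3] "every" : N/PP
      [3,5] PP   >
        [3,4] "which" : PP/N
        [4,5] "built" : N
    [5,8] (S\PP)\N   <
      [5,7] N   >
        [5,6] "with" : N/NP
        [6,7] "bone" : NP
      [7,8] "river" : ((S\PP)\N)\N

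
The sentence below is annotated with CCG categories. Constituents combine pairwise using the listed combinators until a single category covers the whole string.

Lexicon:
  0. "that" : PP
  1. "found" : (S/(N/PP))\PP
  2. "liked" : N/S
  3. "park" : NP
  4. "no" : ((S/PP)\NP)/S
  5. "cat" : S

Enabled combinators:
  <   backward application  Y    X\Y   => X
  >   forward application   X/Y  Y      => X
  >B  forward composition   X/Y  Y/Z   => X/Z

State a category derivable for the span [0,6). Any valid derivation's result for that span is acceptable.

[0,6] S   >
  [0,2] S/(N/PP)   <
    [0,1] "that" : PP
    [1,2] "found" : (S/(N/PP))\PP
  [2,6] N/PP   >B
    [2,3] "liked" : N/S
    [3,6] S/PP   <
      [3,4] "park" : NP
      [4,6] (S/PP)\NP   >
        [4,5] "no" : ((S/PP)\NP)/S
        [5,6] "cat" : S

S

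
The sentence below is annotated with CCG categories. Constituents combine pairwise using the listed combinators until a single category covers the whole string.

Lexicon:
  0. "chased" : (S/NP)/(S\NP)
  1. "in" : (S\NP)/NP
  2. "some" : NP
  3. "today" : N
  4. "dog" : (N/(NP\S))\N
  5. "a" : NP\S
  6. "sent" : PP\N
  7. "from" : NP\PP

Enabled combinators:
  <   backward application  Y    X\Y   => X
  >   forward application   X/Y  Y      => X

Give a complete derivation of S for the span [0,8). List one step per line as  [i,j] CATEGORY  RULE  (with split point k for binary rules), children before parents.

[0,8] S   >
  [0,3] S/NP   >
    [0,1] "chased" : (S/NP)/(S\NP)
    [1,3] S\NP   >
      [1,2] "in" : (S\NP)/NP
      [2,3] "some" : NP
  [3,8] NP   <
    [3,7] PP   <
      [3,6] N   >
        [3,5] N/(NP\S)   <
          [3,4] "today" : N
          [4,5] "dog" : (N/(NP\S))\N
        [5,6] "a" : NP\S
      [6,7] "sent" : PP\N
    [7,8] "from" : NP\PP

[0,1] (S/NP)/(S\NP)  lex  "chased"
[1,2] (S\NP)/NP  lex  "in"
[2,3] NP  lex  "some"
[1,3] S\NP  >  k=2
[0,3] S/NP  >  k=1
[3,4] N  lex  "today"
[4,5] (N/(NP\S))\N  lex  "dog"
[3,5] N/(NP\S)  <  k=4
[5,6] NP\S  lex  "a"
[3,6] N  >  k=5
[6,7] PP\N  lex  "sent"
[3,7] PP  <  k=6
[7,8] NP\PP  lex  "from"
[3,8] NP  <  k=7
[0,8] S  >  k=3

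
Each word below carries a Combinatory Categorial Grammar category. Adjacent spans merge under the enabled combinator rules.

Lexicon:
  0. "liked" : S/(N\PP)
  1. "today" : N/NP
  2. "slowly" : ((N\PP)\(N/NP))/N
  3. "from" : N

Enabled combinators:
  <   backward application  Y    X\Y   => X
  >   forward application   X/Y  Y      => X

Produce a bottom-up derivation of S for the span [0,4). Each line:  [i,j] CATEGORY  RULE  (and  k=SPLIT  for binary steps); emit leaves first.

[0,1] S/(N\PP)  lex  "liked"
[1,2] N/NP  lex  "today"
[2,3] ((N\PP)\(N/NP))/N  lex  "slowly"
[3,4] N  lex  "from"
[2,4] (N\PP)\(N/NP)  >  k=3
[1,4] N\PP  <  k=2
[0,4] S  >  k=1

[0,4] S   >
  [0,1] "liked" : S/(N\PP)
  [1,4] N\PP   <
    [1,2] "today" : N/NP
    [2,4] (N\PP)\(N/NP)   >
      [2,3] "slowly" : ((N\PP)\(N/NP))/N
      [3,4] "from" : N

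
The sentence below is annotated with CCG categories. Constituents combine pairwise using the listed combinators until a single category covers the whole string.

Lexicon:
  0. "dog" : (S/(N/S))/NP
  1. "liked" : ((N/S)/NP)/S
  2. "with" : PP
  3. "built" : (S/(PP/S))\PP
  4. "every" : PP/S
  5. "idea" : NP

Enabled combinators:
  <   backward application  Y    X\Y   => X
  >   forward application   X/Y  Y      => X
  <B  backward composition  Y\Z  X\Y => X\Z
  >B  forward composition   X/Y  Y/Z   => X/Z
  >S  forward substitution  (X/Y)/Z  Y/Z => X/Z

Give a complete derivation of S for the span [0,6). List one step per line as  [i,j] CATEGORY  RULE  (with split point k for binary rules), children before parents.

[0,1] (S/(N/S))/NP  lex  "dog"
[1,2] ((N/S)/NP)/S  lex  "liked"
[2,3] PP  lex  "with"
[3,4] (S/(PP/S))\PP  lex  "built"
[2,4] S/(PP/S)  <  k=3
[4,5] PP/S  lex  "every"
[2,5] S  >  k=4
[1,5] (N/S)/NP  >  k=2
[0,5] S/NP  >S  k=1
[5,6] NP  lex  "idea"
[0,6] S  >  k=5

[0,6] S   >
  [0,5] S/NP   >S
    [0,1] "dog" : (S/(N/S))/NP
    [1,5] (N/S)/NP   >
      [1,2] "liked" : ((N/S)/NP)/S
      [2,5] S   >
        [2,4] S/(PP/S)   <
          [2,3] "with" : PP
          [3,4] "built" : (S/(PP/S))\PP
        [4,5] "every" : PP/S
  [5,6] "idea" : NP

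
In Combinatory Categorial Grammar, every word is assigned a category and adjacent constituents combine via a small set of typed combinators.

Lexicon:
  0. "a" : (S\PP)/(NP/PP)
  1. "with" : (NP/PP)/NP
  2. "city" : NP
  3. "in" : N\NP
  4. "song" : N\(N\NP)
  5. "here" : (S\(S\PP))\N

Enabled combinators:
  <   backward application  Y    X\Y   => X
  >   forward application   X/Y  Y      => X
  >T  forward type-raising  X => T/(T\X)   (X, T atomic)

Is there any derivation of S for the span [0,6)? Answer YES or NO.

[0,6] S   <
  [0,3] S\PP   >
    [0,1] "a" : (S\PP)/(NP/PP)
    [1,3] NP/PP   >
      [1,2] "with" : (NP/PP)/NP
      [2,3] "city" : NP
  [3,6] S\(S\PP)   <
    [3,5] N   <
      [3,4] "in" : N\NP
      [4,5] "song" : N\(N\NP)
    [5,6] "here" : (S\(S\PP))\N

YES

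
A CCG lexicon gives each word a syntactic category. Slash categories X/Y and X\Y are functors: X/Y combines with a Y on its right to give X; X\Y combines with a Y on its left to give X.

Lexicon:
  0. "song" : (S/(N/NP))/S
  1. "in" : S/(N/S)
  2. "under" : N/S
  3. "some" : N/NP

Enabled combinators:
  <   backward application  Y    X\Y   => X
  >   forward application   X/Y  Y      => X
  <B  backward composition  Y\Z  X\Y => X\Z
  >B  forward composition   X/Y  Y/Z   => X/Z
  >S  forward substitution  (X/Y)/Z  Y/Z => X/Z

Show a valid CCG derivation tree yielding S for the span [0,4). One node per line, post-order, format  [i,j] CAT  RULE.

[0,1] (S/(N/NP))/S  lex  "song"
[1,2] S/(N/S)  lex  "in"
[2,3] N/S  lex  "under"
[1,3] S  >  k=2
[0,3] S/(N/NP)  >  k=1
[3,4] N/NP  lex  "some"
[0,4] S  >  k=3

[0,4] S   >
  [0,3] S/(N/NP)   >
    [0,1] "song" : (S/(N/NP))/S
    [1,3] S   >
      [1,2] "in" : S/(N/S)
      [2,3] "under" : N/S
  [3,4] "some" : N/NP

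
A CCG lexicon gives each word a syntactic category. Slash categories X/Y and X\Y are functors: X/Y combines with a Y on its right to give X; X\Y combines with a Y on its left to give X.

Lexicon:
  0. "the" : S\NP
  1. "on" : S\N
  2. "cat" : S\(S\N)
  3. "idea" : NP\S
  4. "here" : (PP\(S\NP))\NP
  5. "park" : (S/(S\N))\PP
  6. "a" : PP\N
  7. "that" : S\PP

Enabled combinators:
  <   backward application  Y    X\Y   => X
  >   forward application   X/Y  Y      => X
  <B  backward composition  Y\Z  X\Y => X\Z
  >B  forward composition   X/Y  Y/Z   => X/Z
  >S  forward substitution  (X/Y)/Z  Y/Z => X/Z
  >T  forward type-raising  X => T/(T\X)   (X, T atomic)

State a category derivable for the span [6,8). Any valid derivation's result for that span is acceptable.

S\N

[0,8] S   >
  [0,6] S/(S\N)   <
    [0,5] PP   <
      [0,1] "the" : S\NP
      [1,5] PP\(S\NP)   <
        [1,4] NP   <
          [1,3] S   <
            [1,2] "on" : S\N
            [2,3] "cat" : S\(S\N)
          [3,4] "idea" : NP\S
        [4,5] "here" : (PP\(S\NP))\NP
    [5,6] "park" : (S/(S\N))\PP
  [6,8] S\N   <B
    [6,7] "a" : PP\N
    [7,8] "that" : S\PP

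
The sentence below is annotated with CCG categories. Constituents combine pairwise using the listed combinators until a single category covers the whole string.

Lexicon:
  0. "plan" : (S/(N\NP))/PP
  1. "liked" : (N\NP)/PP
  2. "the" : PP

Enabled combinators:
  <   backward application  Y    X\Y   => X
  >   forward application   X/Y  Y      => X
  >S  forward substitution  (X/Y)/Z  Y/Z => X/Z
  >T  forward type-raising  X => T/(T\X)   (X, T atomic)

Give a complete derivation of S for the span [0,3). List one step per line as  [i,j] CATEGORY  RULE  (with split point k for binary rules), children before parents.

[0,1] (S/(N\NP))/PP  lex  "plan"
[1,2] (N\NP)/PP  lex  "liked"
[0,2] S/PP  >S  k=1
[2,3] PP  lex  "the"
[0,3] S  >  k=2

[0,3] S   >
  [0,2] S/PP   >S
    [0,1] "plan" : (S/(N\NP))/PP
    [1,2] "liked" : (N\NP)/PP
  [2,3] "the" : PP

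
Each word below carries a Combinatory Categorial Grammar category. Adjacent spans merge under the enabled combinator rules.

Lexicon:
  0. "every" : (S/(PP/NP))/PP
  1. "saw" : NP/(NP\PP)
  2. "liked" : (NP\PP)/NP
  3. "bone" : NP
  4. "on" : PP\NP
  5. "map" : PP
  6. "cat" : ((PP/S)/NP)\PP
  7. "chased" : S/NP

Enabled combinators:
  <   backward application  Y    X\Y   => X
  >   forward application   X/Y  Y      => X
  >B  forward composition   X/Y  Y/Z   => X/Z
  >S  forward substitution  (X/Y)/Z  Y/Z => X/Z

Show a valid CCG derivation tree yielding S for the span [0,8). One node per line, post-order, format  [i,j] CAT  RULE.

[0,8] S   >
  [0,5] S/(PP/NP)   >
    [0,1] "every" : (S/(PP/NP))/PP
    [1,5] PP   <
      [1,4] NP   >
        [1,2] "saw" : NP/(NP\PP)
        [2,4] NP\PP   >
          [2,3] "liked" : (NP\PP)/NP
          [3,4] "bone" : NP
      [4,5] "on" : PP\NP
  [5,8] PP/NP   >S
    [5,7] (PP/S)/NP   <
      [5,6] "map" : PP
      [6,7] "cat" : ((PP/S)/NP)\PP
    [7,8] "chased" : S/NP

[0,1] (S/(PP/NP))/PP  lex  "every"
[1,2] NP/(NP\PP)  lex  "saw"
[2,3] (NP\PP)/NP  lex  "liked"
[3,4] NP  lex  "bone"
[2,4] NP\PP  >  k=3
[1,4] NP  >  k=2
[4,5] PP\NP  lex  "on"
[1,5] PP  <  k=4
[0,5] S/(PP/NP)  >  k=1
[5,6] PP  lex  "map"
[6,7] ((PP/S)/NP)\PP  lex  "cat"
[5,7] (PP/S)/NP  <  k=6
[7,8] S/NP  lex  "chased"
[5,8] PP/NP  >S  k=7
[0,8] S  >  k=5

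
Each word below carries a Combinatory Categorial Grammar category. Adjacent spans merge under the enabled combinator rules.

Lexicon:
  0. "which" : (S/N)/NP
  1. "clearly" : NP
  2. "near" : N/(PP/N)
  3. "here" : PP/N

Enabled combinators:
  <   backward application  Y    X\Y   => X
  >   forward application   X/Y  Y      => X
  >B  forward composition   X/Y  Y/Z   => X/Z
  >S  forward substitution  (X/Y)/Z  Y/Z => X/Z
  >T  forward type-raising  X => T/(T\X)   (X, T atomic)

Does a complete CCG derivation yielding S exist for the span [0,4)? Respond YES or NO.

[0,4] S   >
  [0,2] S/N   >
    [0,1] "which" : (S/N)/NP
    [1,2] "clearly" : NP
  [2,4] N   >
    [2,3] "near" : N/(PP/N)
    [3,4] "here" : PP/N

YES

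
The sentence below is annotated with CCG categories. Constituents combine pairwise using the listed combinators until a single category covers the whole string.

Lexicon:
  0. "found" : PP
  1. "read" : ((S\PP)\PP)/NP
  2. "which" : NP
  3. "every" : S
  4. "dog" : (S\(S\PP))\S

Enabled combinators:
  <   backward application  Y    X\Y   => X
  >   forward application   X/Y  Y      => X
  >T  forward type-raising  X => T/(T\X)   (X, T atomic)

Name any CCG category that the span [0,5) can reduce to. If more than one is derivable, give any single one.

S

[0,5] S   <
  [0,3] S\PP   <
    [0,1] "found" : PP
    [1,3] (S\PP)\PP   >
      [1,2] "read" : ((S\PP)\PP)/NP
      [2,3] "which" : NP
  [3,5] S\(S\PP)   <
    [3,4] "every" : S
    [4,5] "dog" : (S\(S\PP))\S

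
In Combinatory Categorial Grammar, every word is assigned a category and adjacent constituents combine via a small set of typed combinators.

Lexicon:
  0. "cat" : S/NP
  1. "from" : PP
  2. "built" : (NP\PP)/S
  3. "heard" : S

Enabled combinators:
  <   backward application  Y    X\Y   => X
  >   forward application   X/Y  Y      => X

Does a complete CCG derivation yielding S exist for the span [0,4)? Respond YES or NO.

YES

[0,4] S   >
  [0,1] "cat" : S/NP
  [1,4] NP   <
    [1,2] "from" : PP
    [2,4] NP\PP   >
      [2,3] "built" : (NP\PP)/S
      [3,4] "heard" : S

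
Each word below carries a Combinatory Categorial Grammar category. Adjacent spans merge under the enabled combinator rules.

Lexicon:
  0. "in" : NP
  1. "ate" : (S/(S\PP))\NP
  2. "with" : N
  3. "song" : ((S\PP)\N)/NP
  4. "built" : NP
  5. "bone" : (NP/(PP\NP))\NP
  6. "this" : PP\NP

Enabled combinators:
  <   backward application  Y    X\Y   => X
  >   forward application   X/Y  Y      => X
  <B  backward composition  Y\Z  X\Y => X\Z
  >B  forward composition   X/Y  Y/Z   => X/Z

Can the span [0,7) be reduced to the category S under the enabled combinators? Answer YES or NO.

[0,7] S   >
  [0,2] S/(S\PP)   <
    [0,1] "in" : NP
    [1,2] "ate" : (S/(S\PP))\NP
  [2,7] S\PP   <
    [2,3] "with" : N
    [3,7] (S\PP)\N   >
      [3,4] "song" : ((S\PP)\N)/NP
      [4,7] NP   >
        [4,6] NP/(PP\NP)   <
          [4,5] "built" : NP
          [5,6] "bone" : (NP/(PP\NP))\NP
        [6,7] "this" : PP\NP

YES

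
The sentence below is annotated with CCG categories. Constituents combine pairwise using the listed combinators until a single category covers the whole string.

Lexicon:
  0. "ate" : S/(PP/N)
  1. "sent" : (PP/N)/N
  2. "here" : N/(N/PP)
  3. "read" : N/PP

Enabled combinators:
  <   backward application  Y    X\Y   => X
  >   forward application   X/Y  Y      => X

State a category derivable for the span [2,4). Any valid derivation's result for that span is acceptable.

N

[0,4] S   >
  [0,1] "ate" : S/(PP/N)
  [1,4] PP/N   >
    [1,2] "sent" : (PP/N)/N
    [2,4] N   >
      [2,3] "here" : N/(N/PP)
      [3,4] "read" : N/PP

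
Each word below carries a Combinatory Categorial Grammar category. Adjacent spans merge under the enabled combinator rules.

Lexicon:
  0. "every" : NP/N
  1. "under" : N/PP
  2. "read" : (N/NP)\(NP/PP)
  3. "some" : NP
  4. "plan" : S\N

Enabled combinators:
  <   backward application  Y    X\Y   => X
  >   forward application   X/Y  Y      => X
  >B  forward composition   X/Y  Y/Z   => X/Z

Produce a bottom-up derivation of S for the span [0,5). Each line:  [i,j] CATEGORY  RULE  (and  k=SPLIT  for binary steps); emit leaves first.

[0,5] S   <
  [0,4] N   >
    [0,3] N/NP   <
      [0,2] NP/PP   >B
        [0,1] "every" : NP/N
        [1,2] "under" : N/PP
      [2,3] "read" : (N/NP)\(NP/PP)
    [3,4] "some" : NP
  [4,5] "plan" : S\N

[0,1] NP/N  lex  "every"
[1,2] N/PP  lex  "under"
[0,2] NP/PP  >B  k=1
[2,3] (N/NP)\(NP/PP)  lex  "read"
[0,3] N/NP  <  k=2
[3,4] NP  lex  "some"
[0,4] N  >  k=3
[4,5] S\N  lex  "plan"
[0,5] S  <  k=4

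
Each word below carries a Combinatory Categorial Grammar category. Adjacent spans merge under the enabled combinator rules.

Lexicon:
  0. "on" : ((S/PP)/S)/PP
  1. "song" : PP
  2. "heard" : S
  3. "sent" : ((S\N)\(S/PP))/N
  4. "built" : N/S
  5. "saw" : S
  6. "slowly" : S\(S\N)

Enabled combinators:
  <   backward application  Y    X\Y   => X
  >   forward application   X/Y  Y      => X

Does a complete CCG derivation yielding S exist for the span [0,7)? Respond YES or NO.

[0,7] S   <
  [0,6] S\N   <
    [0,3] S/PP   >
      [0,2] (S/PP)/S   >
        [0,1] "on" : ((S/PP)/S)/PP
        [1,2] "song" : PP
      [2,3] "heard" : S
    [3,6] (S\N)\(S/PP)   >
      [3,4] "sent" : ((S\N)\(S/PP))/N
      [4,6] N   >
        [4,5] "built" : N/S
        [5,6] "saw" : S
  [6,7] "slowly" : S\(S\N)

YES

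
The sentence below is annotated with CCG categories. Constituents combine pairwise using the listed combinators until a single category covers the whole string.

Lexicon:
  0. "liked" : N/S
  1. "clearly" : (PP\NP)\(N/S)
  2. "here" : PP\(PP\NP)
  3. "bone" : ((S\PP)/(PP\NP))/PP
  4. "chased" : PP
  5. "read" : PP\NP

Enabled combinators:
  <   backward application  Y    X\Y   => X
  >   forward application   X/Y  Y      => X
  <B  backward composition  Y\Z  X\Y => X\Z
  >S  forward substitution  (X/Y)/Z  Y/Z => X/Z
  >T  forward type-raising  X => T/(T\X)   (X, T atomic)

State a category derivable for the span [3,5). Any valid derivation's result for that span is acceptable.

(S\PP)/(PP\NP)

[0,6] S   <
  [0,3] PP   <
    [0,2] PP\NP   <
      [0,1] "liked" : N/S
      [1,2] "clearly" : (PP\NP)\(N/S)
    [2,3] "here" : PP\(PP\NP)
  [3,6] S\PP   >
    [3,5] (S\PP)/(PP\NP)   >
      [3,4] "bone" : ((S\PP)/(PP\NP))/PP
      [4,5] "chased" : PP
    [5,6] "read" : PP\NP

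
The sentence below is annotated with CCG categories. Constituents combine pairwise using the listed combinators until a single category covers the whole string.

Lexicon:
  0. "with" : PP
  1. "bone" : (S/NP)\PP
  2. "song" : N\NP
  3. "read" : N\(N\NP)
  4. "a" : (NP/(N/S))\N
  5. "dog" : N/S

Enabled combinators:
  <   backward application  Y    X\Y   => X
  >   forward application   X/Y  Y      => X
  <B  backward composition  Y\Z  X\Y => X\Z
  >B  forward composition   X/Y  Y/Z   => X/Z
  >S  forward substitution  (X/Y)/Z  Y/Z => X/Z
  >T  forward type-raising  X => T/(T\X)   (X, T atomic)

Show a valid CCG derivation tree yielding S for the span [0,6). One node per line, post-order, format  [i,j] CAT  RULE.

[0,1] PP  lex  "with"
[1,2] (S/NP)\PP  lex  "bone"
[0,2] S/NP  <  k=1
[2,3] N\NP  lex  "song"
[3,4] N\(N\NP)  lex  "read"
[2,4] N  <  k=3
[4,5] (NP/(N/S))\N  lex  "a"
[2,5] NP/(N/S)  <  k=4
[5,6] N/S  lex  "dog"
[2,6] NP  >  k=5
[0,6] S  >  k=2

[0,6] S   >
  [0,2] S/NP   <
    [0,1] "with" : PP
    [1,2] "bone" : (S/NP)\PP
  [2,6] NP   >
    [2,5] NP/(N/S)   <
      [2,4] N   <
        [2,3] "song" : N\NP
        [3,4] "read" : N\(N\NP)
      [4,5] "a" : (NP/(N/S))\N
    [5,6] "dog" : N/S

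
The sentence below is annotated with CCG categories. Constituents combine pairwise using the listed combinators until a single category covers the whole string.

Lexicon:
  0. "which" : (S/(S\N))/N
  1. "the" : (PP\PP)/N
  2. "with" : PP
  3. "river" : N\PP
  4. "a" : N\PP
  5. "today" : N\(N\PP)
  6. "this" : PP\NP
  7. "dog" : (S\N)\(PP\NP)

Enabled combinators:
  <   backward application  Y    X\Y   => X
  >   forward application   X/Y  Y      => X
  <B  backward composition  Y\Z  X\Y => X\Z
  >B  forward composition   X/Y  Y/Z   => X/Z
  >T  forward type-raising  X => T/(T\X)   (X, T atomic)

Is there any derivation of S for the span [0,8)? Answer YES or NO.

[0,8] S   >
  [0,6] S/(S\N)   >
    [0,1] "which" : (S/(S\N))/N
    [1,6] N   <
      [1,5] N\PP   <B
        [1,4] PP\PP   >
          [1,2] "the" : (PP\PP)/N
          [2,4] N   >
            [2,3] N/(N\PP)   >T
              [2,3] "with" : PP
            [3,4] "river" : N\PP
        [4,5] "a" : N\PP
      [5,6] "today" : N\(N\PP)
  [6,8] S\N   <
    [6,7] "this" : PP\NP
    [7,8] "dog" : (S\N)\(PP\NP)

YES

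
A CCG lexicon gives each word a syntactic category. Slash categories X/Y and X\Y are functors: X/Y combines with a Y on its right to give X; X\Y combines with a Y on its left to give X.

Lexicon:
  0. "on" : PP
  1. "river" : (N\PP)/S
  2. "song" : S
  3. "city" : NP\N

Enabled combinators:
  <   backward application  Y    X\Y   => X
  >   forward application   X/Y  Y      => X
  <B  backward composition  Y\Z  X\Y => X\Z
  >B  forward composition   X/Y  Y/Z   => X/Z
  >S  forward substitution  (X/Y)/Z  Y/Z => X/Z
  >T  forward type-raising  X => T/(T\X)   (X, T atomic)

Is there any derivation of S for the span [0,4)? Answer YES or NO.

PP (N\PP)/S S NP\N
CKY chart[0,4] = {N/(N\NP), NP, NP/(NP\NP), PP/(PP\NP), S/(S\NP)}; S ∉ chart

NO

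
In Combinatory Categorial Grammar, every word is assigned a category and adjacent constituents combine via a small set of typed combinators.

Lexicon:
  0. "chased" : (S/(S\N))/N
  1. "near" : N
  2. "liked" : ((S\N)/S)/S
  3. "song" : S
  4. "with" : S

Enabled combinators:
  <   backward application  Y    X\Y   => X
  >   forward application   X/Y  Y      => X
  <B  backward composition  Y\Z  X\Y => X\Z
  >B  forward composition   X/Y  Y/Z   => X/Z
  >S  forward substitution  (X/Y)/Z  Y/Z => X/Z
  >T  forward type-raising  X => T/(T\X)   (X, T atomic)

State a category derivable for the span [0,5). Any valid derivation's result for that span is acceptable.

S

[0,5] S   >
  [0,2] S/(S\N)   >
    [0,1] "chased" : (S/(S\N))/N
    [1,2] "near" : N
  [2,5] S\N   >
    [2,4] (S\N)/S   >
      [2,3] "liked" : ((S\N)/S)/S
      [3,4] "song" : S
    [4,5] "with" : S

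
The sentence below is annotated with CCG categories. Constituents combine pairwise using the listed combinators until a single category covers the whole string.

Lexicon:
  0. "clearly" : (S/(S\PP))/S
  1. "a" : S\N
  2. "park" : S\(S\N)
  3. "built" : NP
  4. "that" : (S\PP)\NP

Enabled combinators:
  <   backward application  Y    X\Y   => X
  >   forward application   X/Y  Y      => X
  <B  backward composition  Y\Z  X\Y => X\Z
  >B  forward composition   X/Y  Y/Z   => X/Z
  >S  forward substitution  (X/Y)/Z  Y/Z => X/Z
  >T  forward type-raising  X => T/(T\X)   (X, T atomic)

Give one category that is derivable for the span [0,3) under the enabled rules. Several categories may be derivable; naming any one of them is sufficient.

S/(S\PP)

[0,5] S   >
  [0,3] S/(S\PP)   >
    [0,1] "clearly" : (S/(S\PP))/S
    [1,3] S   <
      [1,2] "a" : S\N
      [2,3] "park" : S\(S\N)
  [3,5] S\PP   <
    [3,4] "built" : NP
    [4,5] "that" : (S\PP)\NP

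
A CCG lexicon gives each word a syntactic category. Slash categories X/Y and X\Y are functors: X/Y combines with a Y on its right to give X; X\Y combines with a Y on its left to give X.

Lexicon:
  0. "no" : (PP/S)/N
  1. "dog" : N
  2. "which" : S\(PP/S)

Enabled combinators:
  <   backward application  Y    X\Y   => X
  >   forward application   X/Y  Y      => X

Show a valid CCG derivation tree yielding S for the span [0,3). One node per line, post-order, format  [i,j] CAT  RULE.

[0,1] (PP/S)/N  lex  "no"
[1,2] N  lex  "dog"
[0,2] PP/S  >  k=1
[2,3] S\(PP/S)  lex  "which"
[0,3] S  <  k=2

[0,3] S   <
  [0,2] PP/S   >
    [0,1] "no" : (PP/S)/N
    [1,2] "dog" : N
  [2,3] "which" : S\(PP/S)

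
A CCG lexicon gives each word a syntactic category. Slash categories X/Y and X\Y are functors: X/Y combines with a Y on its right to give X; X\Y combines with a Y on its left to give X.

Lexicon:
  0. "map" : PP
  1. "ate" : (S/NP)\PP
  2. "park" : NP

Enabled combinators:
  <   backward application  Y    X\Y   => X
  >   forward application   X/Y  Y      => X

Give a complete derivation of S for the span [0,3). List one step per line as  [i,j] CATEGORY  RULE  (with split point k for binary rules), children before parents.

[0,1] PP  lex  "map"
[1,2] (S/NP)\PP  lex  "ate"
[0,2] S/NP  <  k=1
[2,3] NP  lex  "park"
[0,3] S  >  k=2

[0,3] S   >
  [0,2] S/NP   <
    [0,1] "map" : PP
    [1,2] "ate" : (S/NP)\PP
  [2,3] "park" : NP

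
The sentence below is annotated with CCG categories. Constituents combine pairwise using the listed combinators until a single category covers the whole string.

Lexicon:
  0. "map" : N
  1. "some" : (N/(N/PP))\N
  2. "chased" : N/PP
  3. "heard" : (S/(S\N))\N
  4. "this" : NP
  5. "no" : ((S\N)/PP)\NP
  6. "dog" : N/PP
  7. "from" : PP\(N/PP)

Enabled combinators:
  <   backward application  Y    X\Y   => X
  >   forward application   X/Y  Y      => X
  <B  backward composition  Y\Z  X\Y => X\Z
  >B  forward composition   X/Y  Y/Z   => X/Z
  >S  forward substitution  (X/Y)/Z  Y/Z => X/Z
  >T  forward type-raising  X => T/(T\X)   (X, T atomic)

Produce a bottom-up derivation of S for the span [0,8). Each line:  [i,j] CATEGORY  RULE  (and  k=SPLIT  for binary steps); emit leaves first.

[0,8] S   >
  [0,4] S/(S\N)   <
    [0,3] N   >
      [0,2] N/(N/PP)   <
        [0,1] "map" : N
        [1,2] "some" : (N/(N/PP))\N
      [2,3] "chased" : N/PP
    [3,4] "heard" : (S/(S\N))\N
  [4,8] S\N   >
    [4,6] (S\N)/PP   <
      [4,5] "this" : NP
      [5,6] "no" : ((S\N)/PP)\NP
    [6,8] PP   <
      [6,7] "dog" : N/PP
      [7,8] "from" : PP\(N/PP)

[0,1] N  lex  "map"
[1,2] (N/(N/PP))\N  lex  "some"
[0,2] N/(N/PP)  <  k=1
[2,3] N/PP  lex  "chased"
[0,3] N  >  k=2
[3,4] (S/(S\N))\N  lex  "heard"
[0,4] S/(S\N)  <  k=3
[4,5] NP  lex  "this"
[5,6] ((S\N)/PP)\NP  lex  "no"
[4,6] (S\N)/PP  <  k=5
[6,7] N/PP  lex  "dog"
[7,8] PP\(N/PP)  lex  "from"
[6,8] PP  <  k=7
[4,8] S\N  >  k=6
[0,8] S  >  k=4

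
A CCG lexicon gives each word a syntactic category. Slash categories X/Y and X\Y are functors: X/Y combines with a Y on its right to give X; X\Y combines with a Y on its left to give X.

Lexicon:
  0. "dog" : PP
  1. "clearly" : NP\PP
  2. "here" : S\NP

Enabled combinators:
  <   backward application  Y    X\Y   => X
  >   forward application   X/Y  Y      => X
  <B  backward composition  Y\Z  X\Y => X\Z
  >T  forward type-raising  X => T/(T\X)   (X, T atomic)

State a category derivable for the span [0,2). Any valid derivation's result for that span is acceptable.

[0,3] S   <
  [0,2] NP   >
    [0,1] NP/(NP\PP)   >T
      [0,1] "dog" : PP
    [1,2] "clearly" : NP\PP
  [2,3] "here" : S\NP

NP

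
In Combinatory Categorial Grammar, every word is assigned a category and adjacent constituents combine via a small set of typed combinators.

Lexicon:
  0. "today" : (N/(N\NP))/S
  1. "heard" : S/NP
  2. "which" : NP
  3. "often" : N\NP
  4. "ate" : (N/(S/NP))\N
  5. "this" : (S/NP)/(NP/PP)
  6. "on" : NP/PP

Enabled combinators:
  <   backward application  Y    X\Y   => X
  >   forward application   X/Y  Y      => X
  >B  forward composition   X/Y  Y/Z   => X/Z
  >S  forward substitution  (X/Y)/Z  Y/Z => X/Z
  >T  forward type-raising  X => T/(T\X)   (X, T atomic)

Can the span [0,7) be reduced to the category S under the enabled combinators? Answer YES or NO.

(N/(N\NP))/S S/NP NP N\NP (N/(S/NP))\N (S/NP)/(NP/PP) NP/PP
CKY chart[0,7] = {(N/(N\NP))/(NP\N), N, N/(N\N), NP/(NP\N), PP/(PP\N), S/(S\N)}; S ∉ chart

NO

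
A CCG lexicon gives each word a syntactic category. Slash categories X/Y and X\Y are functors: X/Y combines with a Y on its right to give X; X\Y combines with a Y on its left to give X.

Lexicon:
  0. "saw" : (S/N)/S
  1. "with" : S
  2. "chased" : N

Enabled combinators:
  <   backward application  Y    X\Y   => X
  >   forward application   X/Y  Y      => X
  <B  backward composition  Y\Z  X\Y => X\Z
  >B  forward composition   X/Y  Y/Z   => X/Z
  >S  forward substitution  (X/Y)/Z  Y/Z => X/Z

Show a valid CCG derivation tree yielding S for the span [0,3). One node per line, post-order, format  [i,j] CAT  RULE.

[0,1] (S/N)/S  lex  "saw"
[1,2] S  lex  "with"
[0,2] S/N  >  k=1
[2,3] N  lex  "chased"
[0,3] S  >  k=2

[0,3] S   >
  [0,2] S/N   >
    [0,1] "saw" : (S/N)/S
    [1,2] "with" : S
  [2,3] "chased" : N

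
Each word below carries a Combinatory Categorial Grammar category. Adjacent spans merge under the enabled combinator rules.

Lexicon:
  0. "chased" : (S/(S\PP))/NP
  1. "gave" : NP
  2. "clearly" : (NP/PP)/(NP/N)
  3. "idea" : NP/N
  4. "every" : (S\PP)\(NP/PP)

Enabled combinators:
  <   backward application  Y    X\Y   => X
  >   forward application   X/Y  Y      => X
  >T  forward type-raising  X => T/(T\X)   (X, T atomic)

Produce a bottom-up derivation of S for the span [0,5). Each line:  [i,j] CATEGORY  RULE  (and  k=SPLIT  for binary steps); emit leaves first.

[0,5] S   >
  [0,2] S/(S\PP)   >
    [0,1] "chased" : (S/(S\PP))/NP
    [1,2] "gave" : NP
  [2,5] S\PP   <
    [2,4] NP/PP   >
      [2,3] "clearly" : (NP/PP)/(NP/N)
      [3,4] "idea" : NP/N
    [4,5] "every" : (S\PP)\(NP/PP)

[0,1] (S/(S\PP))/NP  lex  "chased"
[1,2] NP  lex  "gave"
[0,2] S/(S\PP)  >  k=1
[2,3] (NP/PP)/(NP/N)  lex  "clearly"
[3,4] NP/N  lex  "idea"
[2,4] NP/PP  >  k=3
[4,5] (S\PP)\(NP/PP)  lex  "every"
[2,5] S\PP  <  k=4
[0,5] S  >  k=2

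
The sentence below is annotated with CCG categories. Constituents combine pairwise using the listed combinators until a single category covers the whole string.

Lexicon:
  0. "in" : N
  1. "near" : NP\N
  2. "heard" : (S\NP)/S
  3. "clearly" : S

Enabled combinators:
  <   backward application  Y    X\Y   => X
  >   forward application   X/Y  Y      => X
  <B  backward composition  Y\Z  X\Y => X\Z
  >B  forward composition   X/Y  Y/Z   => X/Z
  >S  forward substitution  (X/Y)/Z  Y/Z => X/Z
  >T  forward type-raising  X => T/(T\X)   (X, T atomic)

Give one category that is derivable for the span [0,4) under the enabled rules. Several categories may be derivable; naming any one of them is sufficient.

[0,4] S   <
  [0,2] NP   <
    [0,1] "in" : N
    [1,2] "near" : NP\N
  [2,4] S\NP   >
    [2,3] "heard" : (S\NP)/S
    [3,4] "clearly" : S

S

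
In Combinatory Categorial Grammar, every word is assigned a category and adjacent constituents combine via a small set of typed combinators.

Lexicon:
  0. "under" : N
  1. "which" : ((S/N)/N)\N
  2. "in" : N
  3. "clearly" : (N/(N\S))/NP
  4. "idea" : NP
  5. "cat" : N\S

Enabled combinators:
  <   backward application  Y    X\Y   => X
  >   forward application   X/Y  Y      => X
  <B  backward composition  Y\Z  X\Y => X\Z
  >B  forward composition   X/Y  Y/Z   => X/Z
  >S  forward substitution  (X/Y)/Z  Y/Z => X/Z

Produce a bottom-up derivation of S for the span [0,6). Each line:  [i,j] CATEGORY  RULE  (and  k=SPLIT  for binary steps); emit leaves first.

[0,6] S   >
  [0,3] S/N   >
    [0,2] (S/N)/N   <
      [0,1] "under" : N
      [1,2] "which" : ((S/N)/N)\N
    [2,3] "in" : N
  [3,6] N   >
    [3,5] N/(N\S)   >
      [3,4] "clearly" : (N/(N\S))/NP
      [4,5] "idea" : NP
    [5,6] "cat" : N\S

[0,1] N  lex  "under"
[1,2] ((S/N)/N)\N  lex  "which"
[0,2] (S/N)/N  <  k=1
[2,3] N  lex  "in"
[0,3] S/N  >  k=2
[3,4] (N/(N\S))/NP  lex  "clearly"
[4,5] NP  lex  "idea"
[3,5] N/(N\S)  >  k=4
[5,6] N\S  lex  "cat"
[3,6] N  >  k=5
[0,6] S  >  k=3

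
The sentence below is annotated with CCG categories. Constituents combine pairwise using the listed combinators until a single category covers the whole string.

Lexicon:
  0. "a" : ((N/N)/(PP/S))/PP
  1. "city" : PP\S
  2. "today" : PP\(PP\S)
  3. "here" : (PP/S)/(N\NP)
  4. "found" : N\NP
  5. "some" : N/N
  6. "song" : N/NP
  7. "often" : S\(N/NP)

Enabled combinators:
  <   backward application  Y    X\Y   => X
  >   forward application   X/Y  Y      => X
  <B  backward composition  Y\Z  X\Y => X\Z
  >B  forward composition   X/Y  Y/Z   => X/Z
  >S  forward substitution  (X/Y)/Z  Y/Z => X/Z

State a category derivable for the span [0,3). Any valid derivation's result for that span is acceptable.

[0,8] S   <
  [0,7] N/NP   >B
    [0,5] N/N   >
      [0,3] (N/N)/(PP/S)   >
        [0,1] "a" : ((N/N)/(PP/S))/PP
        [1,3] PP   <
          [1,2] "city" : PP\S
          [2,3] "today" : PP\(PP\S)
      [3,5] PP/S   >
        [3,4] "here" : (PP/S)/(N\NP)
        [4,5] "found" : N\NP
    [5,7] N/NP   >B
      [5,6] "some" : N/N
      [6,7] "song" : N/NP
  [7,8] "often" : S\(N/NP)

(N/N)/(PP/S)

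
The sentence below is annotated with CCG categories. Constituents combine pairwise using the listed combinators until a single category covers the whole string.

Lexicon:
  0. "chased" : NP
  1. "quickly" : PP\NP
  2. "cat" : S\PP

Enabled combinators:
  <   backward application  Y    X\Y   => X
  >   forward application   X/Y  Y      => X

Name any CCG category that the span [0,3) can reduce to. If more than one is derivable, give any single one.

S

[0,3] S   <
  [0,2] PP   <
    [0,1] "chased" : NP
    [1,2] "quickly" : PP\NP
  [2,3] "cat" : S\PP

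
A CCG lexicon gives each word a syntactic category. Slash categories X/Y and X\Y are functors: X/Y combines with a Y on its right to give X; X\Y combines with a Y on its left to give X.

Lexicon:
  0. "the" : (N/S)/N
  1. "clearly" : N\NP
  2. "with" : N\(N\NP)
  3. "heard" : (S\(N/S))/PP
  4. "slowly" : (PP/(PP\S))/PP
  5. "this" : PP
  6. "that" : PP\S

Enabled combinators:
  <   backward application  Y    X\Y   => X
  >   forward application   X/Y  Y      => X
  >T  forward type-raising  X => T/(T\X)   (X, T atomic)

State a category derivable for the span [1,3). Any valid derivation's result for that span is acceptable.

[0,7] S   <
  [0,3] N/S   >
    [0,1] "the" : (N/S)/N
    [1,3] N   <
      [1,2] "clearly" : N\NP
      [2,3] "with" : N\(N\NP)
  [3,7] S\(N/S)   >
    [3,4] "heard" : (S\(N/S))/PP
    [4,7] PP   >
      [4,6] PP/(PP\S)   >
        [4,5] "slowly" : (PP/(PP\S))/PP
        [5,6] "this" : PP
      [6,7] "that" : PP\S

N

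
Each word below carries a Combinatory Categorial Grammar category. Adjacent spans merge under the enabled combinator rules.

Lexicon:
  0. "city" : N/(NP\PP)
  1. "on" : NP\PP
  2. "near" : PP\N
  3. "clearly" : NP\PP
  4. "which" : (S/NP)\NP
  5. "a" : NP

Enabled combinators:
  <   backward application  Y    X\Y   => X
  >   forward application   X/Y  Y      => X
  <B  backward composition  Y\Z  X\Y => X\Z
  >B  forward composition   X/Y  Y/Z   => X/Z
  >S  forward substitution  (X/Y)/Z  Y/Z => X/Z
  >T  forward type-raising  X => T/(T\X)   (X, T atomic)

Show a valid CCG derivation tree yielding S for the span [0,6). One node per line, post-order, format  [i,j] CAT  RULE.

[0,1] N/(NP\PP)  lex  "city"
[1,2] NP\PP  lex  "on"
[0,2] N  >  k=1
[2,3] PP\N  lex  "near"
[3,4] NP\PP  lex  "clearly"
[2,4] NP\N  <B  k=3
[0,4] NP  <  k=2
[4,5] (S/NP)\NP  lex  "which"
[0,5] S/NP  <  k=4
[5,6] NP  lex  "a"
[0,6] S  >  k=5

[0,6] S   >
  [0,5] S/NP   <
    [0,4] NP   <
      [0,2] N   >
        [0,1] "city" : N/(NP\PP)
        [1,2] "on" : NP\PP
      [2,4] NP\N   <B
        [2,3] "near" : PP\N
        [3,4] "clearly" : NP\PP
    [4,5] "which" : (S/NP)\NP
  [5,6] "a" : NP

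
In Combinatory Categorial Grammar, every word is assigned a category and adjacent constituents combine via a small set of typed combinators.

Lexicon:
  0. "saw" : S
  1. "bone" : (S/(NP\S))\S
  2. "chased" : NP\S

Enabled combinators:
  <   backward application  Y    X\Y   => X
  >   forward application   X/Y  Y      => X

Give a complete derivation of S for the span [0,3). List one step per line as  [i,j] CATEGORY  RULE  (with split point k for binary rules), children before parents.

[0,3] S   >
  [0,2] S/(NP\S)   <
    [0,1] "saw" : S
    [1,2] "bone" : (S/(NP\S))\S
  [2,3] "chased" : NP\S

[0,1] S  lex  "saw"
[1,2] (S/(NP\S))\S  lex  "bone"
[0,2] S/(NP\S)  <  k=1
[2,3] NP\S  lex  "chased"
[0,3] S  >  k=2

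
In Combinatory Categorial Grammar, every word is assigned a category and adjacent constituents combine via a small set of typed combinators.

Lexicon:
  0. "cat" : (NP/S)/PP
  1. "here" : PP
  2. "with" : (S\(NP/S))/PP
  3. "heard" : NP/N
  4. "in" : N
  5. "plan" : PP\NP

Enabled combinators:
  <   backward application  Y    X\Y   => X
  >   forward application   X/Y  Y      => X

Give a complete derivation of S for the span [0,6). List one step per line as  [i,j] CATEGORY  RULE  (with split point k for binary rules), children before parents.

[0,6] S   <
  [0,2] NP/S   >
    [0,1] "cat" : (NP/S)/PP
    [1,2] "here" : PP
  [2,6] S\(NP/S)   >
    [2,3] "with" : (S\(NP/S))/PP
    [3,6] PP   <
      [3,5] NP   >
        [3,4] "heard" : NP/N
        [4,5] "in" : N
      [5,6] "plan" : PP\NP

[0,1] (NP/S)/PP  lex  "cat"
[1,2] PP  lex  "here"
[0,2] NP/S  >  k=1
[2,3] (S\(NP/S))/PP  lex  "with"
[3,4] NP/N  lex  "heard"
[4,5] N  lex  "in"
[3,5] NP  >  k=4
[5,6] PP\NP  lex  "plan"
[3,6] PP  <  k=5
[2,6] S\(NP/S)  >  k=3
[0,6] S  <  k=2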